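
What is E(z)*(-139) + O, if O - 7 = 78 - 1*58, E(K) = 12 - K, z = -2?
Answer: -1919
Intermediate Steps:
O = 27 (O = 7 + (78 - 1*58) = 7 + (78 - 58) = 7 + 20 = 27)
E(z)*(-139) + O = (12 - 1*(-2))*(-139) + 27 = (12 + 2)*(-139) + 27 = 14*(-139) + 27 = -1946 + 27 = -1919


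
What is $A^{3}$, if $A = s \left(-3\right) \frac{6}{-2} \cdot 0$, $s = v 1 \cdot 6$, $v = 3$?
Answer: $0$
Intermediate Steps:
$s = 18$ ($s = 3 \cdot 1 \cdot 6 = 3 \cdot 6 = 18$)
$A = 0$ ($A = 18 \left(-3\right) \frac{6}{-2} \cdot 0 = - 54 \cdot 6 \left(- \frac{1}{2}\right) 0 = - 54 \left(\left(-3\right) 0\right) = \left(-54\right) 0 = 0$)
$A^{3} = 0^{3} = 0$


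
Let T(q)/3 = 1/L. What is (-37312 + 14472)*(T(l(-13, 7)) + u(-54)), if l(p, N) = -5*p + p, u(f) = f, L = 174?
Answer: 35756020/29 ≈ 1.2330e+6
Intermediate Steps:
l(p, N) = -4*p
T(q) = 1/58 (T(q) = 3/174 = 3*(1/174) = 1/58)
(-37312 + 14472)*(T(l(-13, 7)) + u(-54)) = (-37312 + 14472)*(1/58 - 54) = -22840*(-3131/58) = 35756020/29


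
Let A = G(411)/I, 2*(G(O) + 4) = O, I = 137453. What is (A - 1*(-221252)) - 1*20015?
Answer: 55321259125/274906 ≈ 2.0124e+5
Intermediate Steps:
G(O) = -4 + O/2
A = 403/274906 (A = (-4 + (½)*411)/137453 = (-4 + 411/2)*(1/137453) = (403/2)*(1/137453) = 403/274906 ≈ 0.0014660)
(A - 1*(-221252)) - 1*20015 = (403/274906 - 1*(-221252)) - 1*20015 = (403/274906 + 221252) - 20015 = 60823502715/274906 - 20015 = 55321259125/274906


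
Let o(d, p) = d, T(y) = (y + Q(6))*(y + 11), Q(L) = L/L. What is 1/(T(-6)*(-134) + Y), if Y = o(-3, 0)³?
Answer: 1/3323 ≈ 0.00030093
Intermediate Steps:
Q(L) = 1
T(y) = (1 + y)*(11 + y) (T(y) = (y + 1)*(y + 11) = (1 + y)*(11 + y))
Y = -27 (Y = (-3)³ = -27)
1/(T(-6)*(-134) + Y) = 1/((11 + (-6)² + 12*(-6))*(-134) - 27) = 1/((11 + 36 - 72)*(-134) - 27) = 1/(-25*(-134) - 27) = 1/(3350 - 27) = 1/3323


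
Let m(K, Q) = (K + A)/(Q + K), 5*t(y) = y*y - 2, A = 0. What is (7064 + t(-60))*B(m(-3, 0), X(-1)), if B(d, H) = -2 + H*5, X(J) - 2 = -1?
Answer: 116754/5 ≈ 23351.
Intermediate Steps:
t(y) = -2/5 + y**2/5 (t(y) = (y*y - 2)/5 = (y**2 - 2)/5 = (-2 + y**2)/5 = -2/5 + y**2/5)
m(K, Q) = K/(K + Q) (m(K, Q) = (K + 0)/(Q + K) = K/(K + Q))
X(J) = 1 (X(J) = 2 - 1 = 1)
B(d, H) = -2 + 5*H
(7064 + t(-60))*B(m(-3, 0), X(-1)) = (7064 + (-2/5 + (1/5)*(-60)**2))*(-2 + 5*1) = (7064 + (-2/5 + (1/5)*3600))*(-2 + 5) = (7064 + (-2/5 + 720))*3 = (7064 + 3598/5)*3 = (38918/5)*3 = 116754/5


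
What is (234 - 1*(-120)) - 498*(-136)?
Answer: 68082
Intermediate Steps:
(234 - 1*(-120)) - 498*(-136) = (234 + 120) + 67728 = 354 + 67728 = 68082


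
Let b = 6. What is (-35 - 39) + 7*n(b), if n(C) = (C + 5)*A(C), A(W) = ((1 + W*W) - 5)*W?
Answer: 14710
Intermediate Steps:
A(W) = W*(-4 + W²) (A(W) = ((1 + W²) - 5)*W = (-4 + W²)*W = W*(-4 + W²))
n(C) = C*(-4 + C²)*(5 + C) (n(C) = (C + 5)*(C*(-4 + C²)) = (5 + C)*(C*(-4 + C²)) = C*(-4 + C²)*(5 + C))
(-35 - 39) + 7*n(b) = (-35 - 39) + 7*(6*(-4 + 6²)*(5 + 6)) = -74 + 7*(6*(-4 + 36)*11) = -74 + 7*(6*32*11) = -74 + 7*2112 = -74 + 14784 = 14710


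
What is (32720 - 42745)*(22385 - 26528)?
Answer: 41533575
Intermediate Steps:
(32720 - 42745)*(22385 - 26528) = -10025*(-4143) = 41533575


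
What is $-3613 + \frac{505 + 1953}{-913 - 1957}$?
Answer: $- \frac{5185884}{1435} \approx -3613.9$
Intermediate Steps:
$-3613 + \frac{505 + 1953}{-913 - 1957} = -3613 + \frac{2458}{-2870} = -3613 + 2458 \left(- \frac{1}{2870}\right) = -3613 - \frac{1229}{1435} = - \frac{5185884}{1435}$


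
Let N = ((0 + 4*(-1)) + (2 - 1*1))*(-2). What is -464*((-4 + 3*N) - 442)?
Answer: 198592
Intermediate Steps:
N = 6 (N = ((0 - 4) + (2 - 1))*(-2) = (-4 + 1)*(-2) = -3*(-2) = 6)
-464*((-4 + 3*N) - 442) = -464*((-4 + 3*6) - 442) = -464*((-4 + 18) - 442) = -464*(14 - 442) = -464*(-428) = 198592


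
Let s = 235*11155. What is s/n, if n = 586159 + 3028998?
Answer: 2621425/3615157 ≈ 0.72512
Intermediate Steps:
s = 2621425
n = 3615157
s/n = 2621425/3615157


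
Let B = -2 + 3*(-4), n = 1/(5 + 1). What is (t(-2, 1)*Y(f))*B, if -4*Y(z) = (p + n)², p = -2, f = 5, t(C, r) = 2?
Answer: 847/36 ≈ 23.528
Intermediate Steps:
n = ⅙ (n = 1/6 = ⅙ ≈ 0.16667)
Y(z) = -121/144 (Y(z) = -(-2 + ⅙)²/4 = -(-11/6)²/4 = -¼*121/36 = -121/144)
B = -14 (B = -2 - 12 = -14)
(t(-2, 1)*Y(f))*B = (2*(-121/144))*(-14) = -121/72*(-14) = 847/36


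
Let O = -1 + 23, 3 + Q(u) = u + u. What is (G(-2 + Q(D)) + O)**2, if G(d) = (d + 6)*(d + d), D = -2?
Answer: 5776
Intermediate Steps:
Q(u) = -3 + 2*u (Q(u) = -3 + (u + u) = -3 + 2*u)
O = 22
G(d) = 2*d*(6 + d) (G(d) = (6 + d)*(2*d) = 2*d*(6 + d))
(G(-2 + Q(D)) + O)**2 = (2*(-2 + (-3 + 2*(-2)))*(6 + (-2 + (-3 + 2*(-2)))) + 22)**2 = (2*(-2 + (-3 - 4))*(6 + (-2 + (-3 - 4))) + 22)**2 = (2*(-2 - 7)*(6 + (-2 - 7)) + 22)**2 = (2*(-9)*(6 - 9) + 22)**2 = (2*(-9)*(-3) + 22)**2 = (54 + 22)**2 = 76**2 = 5776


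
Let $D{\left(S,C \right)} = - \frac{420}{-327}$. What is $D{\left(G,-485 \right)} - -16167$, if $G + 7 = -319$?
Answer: $\frac{1762343}{109} \approx 16168.0$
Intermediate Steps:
$G = -326$ ($G = -7 - 319 = -326$)
$D{\left(S,C \right)} = \frac{140}{109}$ ($D{\left(S,C \right)} = \left(-420\right) \left(- \frac{1}{327}\right) = \frac{140}{109}$)
$D{\left(G,-485 \right)} - -16167 = \frac{140}{109} - -16167 = \frac{140}{109} + 16167 = \frac{1762343}{109}$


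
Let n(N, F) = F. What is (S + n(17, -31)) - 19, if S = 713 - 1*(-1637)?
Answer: 2300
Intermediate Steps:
S = 2350 (S = 713 + 1637 = 2350)
(S + n(17, -31)) - 19 = (2350 - 31) - 19 = 2319 - 19 = 2300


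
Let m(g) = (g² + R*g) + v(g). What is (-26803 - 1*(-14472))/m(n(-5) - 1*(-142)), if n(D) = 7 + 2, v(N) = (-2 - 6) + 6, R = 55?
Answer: -12331/31104 ≈ -0.39644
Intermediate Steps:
v(N) = -2 (v(N) = -8 + 6 = -2)
n(D) = 9
m(g) = -2 + g² + 55*g (m(g) = (g² + 55*g) - 2 = -2 + g² + 55*g)
(-26803 - 1*(-14472))/m(n(-5) - 1*(-142)) = (-26803 - 1*(-14472))/(-2 + (9 - 1*(-142))² + 55*(9 - 1*(-142))) = (-26803 + 14472)/(-2 + (9 + 142)² + 55*(9 + 142)) = -12331/(-2 + 151² + 55*151) = -12331/(-2 + 22801 + 8305) = -12331/31104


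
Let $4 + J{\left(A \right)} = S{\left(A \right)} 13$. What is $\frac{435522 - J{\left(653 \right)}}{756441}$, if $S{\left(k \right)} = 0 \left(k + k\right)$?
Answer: $\frac{62218}{108063} \approx 0.57576$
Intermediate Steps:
$S{\left(k \right)} = 0$ ($S{\left(k \right)} = 0 \cdot 2 k = 0$)
$J{\left(A \right)} = -4$ ($J{\left(A \right)} = -4 + 0 \cdot 13 = -4 + 0 = -4$)
$\frac{435522 - J{\left(653 \right)}}{756441} = \frac{435522 - -4}{756441} = \left(435522 + 4\right) \frac{1}{756441} = 435526 \cdot \frac{1}{756441} = \frac{62218}{108063}$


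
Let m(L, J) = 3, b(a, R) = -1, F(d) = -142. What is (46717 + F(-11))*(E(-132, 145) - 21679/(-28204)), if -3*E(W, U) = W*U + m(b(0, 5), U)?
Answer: 8380472392125/28204 ≈ 2.9714e+8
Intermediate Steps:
E(W, U) = -1 - U*W/3 (E(W, U) = -(W*U + 3)/3 = -(U*W + 3)/3 = -(3 + U*W)/3 = -1 - U*W/3)
(46717 + F(-11))*(E(-132, 145) - 21679/(-28204)) = (46717 - 142)*((-1 - ⅓*145*(-132)) - 21679/(-28204)) = 46575*((-1 + 6380) - 21679*(-1/28204)) = 46575*(6379 + 21679/28204) = 46575*(179934995/28204) = 8380472392125/28204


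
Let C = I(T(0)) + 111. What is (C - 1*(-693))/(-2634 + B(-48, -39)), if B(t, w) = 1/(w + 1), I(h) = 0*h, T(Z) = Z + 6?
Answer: -30552/100093 ≈ -0.30524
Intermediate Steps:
T(Z) = 6 + Z
I(h) = 0
B(t, w) = 1/(1 + w)
C = 111 (C = 0 + 111 = 111)
(C - 1*(-693))/(-2634 + B(-48, -39)) = (111 - 1*(-693))/(-2634 + 1/(1 - 39)) = (111 + 693)/(-2634 + 1/(-38)) = 804/(-2634 - 1/38) = 804/(-100093/38) = 804*(-38/100093) = -30552/100093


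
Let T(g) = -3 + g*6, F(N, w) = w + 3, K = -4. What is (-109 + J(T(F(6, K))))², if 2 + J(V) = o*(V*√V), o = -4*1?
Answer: 657 - 23976*I ≈ 657.0 - 23976.0*I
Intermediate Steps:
F(N, w) = 3 + w
T(g) = -3 + 6*g
o = -4
J(V) = -2 - 4*V^(3/2) (J(V) = -2 - 4*V*√V = -2 - 4*V^(3/2))
(-109 + J(T(F(6, K))))² = (-109 + (-2 - 4*(-3 + 6*(3 - 4))^(3/2)))² = (-109 + (-2 - 4*(-3 + 6*(-1))^(3/2)))² = (-109 + (-2 - 4*(-3 - 6)^(3/2)))² = (-109 + (-2 - (-108)*I))² = (-109 + (-2 + 108*I))² = (-111 + 108*I)²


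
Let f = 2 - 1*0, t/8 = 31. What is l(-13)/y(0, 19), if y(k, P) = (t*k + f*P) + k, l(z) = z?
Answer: -13/38 ≈ -0.34211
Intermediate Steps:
t = 248 (t = 8*31 = 248)
f = 2 (f = 2 + 0 = 2)
y(k, P) = 2*P + 249*k (y(k, P) = (248*k + 2*P) + k = (2*P + 248*k) + k = 2*P + 249*k)
l(-13)/y(0, 19) = -13/(2*19 + 249*0) = -13/(38 + 0) = -13/38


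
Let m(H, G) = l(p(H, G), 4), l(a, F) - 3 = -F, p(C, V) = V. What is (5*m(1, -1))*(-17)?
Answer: 85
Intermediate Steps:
l(a, F) = 3 - F
m(H, G) = -1 (m(H, G) = 3 - 1*4 = 3 - 4 = -1)
(5*m(1, -1))*(-17) = (5*(-1))*(-17) = -5*(-17) = 85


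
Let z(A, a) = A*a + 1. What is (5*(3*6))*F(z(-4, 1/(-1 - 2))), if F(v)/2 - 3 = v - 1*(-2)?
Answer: 1320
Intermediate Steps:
z(A, a) = 1 + A*a
F(v) = 10 + 2*v (F(v) = 6 + 2*(v - 1*(-2)) = 6 + 2*(v + 2) = 6 + 2*(2 + v) = 6 + (4 + 2*v) = 10 + 2*v)
(5*(3*6))*F(z(-4, 1/(-1 - 2))) = (5*(3*6))*(10 + 2*(1 - 4/(-1 - 2))) = (5*18)*(10 + 2*(1 - 4/(-3))) = 90*(10 + 2*(1 - 4*(-1/3))) = 90*(10 + 2*(1 + 4/3)) = 90*(10 + 2*(7/3)) = 90*(10 + 14/3) = 90*(44/3) = 1320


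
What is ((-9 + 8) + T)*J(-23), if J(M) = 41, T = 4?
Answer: 123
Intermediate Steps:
((-9 + 8) + T)*J(-23) = ((-9 + 8) + 4)*41 = (-1 + 4)*41 = 3*41 = 123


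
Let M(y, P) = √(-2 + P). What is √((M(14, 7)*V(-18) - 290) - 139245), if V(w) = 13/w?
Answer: √(-5023260 - 26*√5)/6 ≈ 373.55*I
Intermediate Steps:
√((M(14, 7)*V(-18) - 290) - 139245) = √((√(-2 + 7)*(13/(-18)) - 290) - 139245) = √((√5*(13*(-1/18)) - 290) - 139245) = √((√5*(-13/18) - 290) - 139245) = √((-13*√5/18 - 290) - 139245) = √((-290 - 13*√5/18) - 139245) = √(-139535 - 13*√5/18)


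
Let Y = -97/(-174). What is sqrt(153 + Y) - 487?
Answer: -487 + sqrt(4649106)/174 ≈ -474.61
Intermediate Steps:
Y = 97/174 (Y = -97*(-1/174) = 97/174 ≈ 0.55747)
sqrt(153 + Y) - 487 = sqrt(153 + 97/174) - 487 = sqrt(26719/174) - 487 = sqrt(4649106)/174 - 487 = -487 + sqrt(4649106)/174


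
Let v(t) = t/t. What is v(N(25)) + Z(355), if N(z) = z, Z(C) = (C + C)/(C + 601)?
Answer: 833/478 ≈ 1.7427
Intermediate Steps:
Z(C) = 2*C/(601 + C) (Z(C) = (2*C)/(601 + C) = 2*C/(601 + C))
v(t) = 1
v(N(25)) + Z(355) = 1 + 2*355/(601 + 355) = 1 + 2*355/956 = 1 + 2*355*(1/956) = 1 + 355/478 = 833/478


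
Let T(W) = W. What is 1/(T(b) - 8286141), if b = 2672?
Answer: -1/8283469 ≈ -1.2072e-7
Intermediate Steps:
1/(T(b) - 8286141) = 1/(2672 - 8286141) = 1/(-8283469) = -1/8283469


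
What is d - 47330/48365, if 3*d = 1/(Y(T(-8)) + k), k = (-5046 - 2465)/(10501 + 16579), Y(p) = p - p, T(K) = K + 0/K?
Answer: -475242218/217961709 ≈ -2.1804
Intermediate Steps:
T(K) = K (T(K) = K + 0 = K)
Y(p) = 0
k = -7511/27080 ≈ -0.27736
d = -27080/22533 (d = 1/(3*(0 - 7511/27080)) = 1/(3*(-7511/27080)) = (1/3)*(-27080/7511) = -27080/22533 ≈ -1.2018)
d - 47330/48365 = -27080/22533 - 47330/48365 = -27080/22533 - 1*9466/9673 = -27080/22533 - 9466/9673 = -475242218/217961709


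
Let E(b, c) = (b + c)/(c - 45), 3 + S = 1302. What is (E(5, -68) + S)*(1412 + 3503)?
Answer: 721767750/113 ≈ 6.3873e+6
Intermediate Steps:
S = 1299 (S = -3 + 1302 = 1299)
E(b, c) = (b + c)/(-45 + c)
(E(5, -68) + S)*(1412 + 3503) = ((5 - 68)/(-45 - 68) + 1299)*(1412 + 3503) = (-63/(-113) + 1299)*4915 = (-1/113*(-63) + 1299)*4915 = (63/113 + 1299)*4915 = (146850/113)*4915 = 721767750/113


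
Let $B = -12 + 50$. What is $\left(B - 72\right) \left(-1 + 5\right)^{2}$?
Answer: $-544$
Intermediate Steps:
$B = 38$
$\left(B - 72\right) \left(-1 + 5\right)^{2} = \left(38 - 72\right) \left(-1 + 5\right)^{2} = - 34 \cdot 4^{2} = \left(-34\right) 16 = -544$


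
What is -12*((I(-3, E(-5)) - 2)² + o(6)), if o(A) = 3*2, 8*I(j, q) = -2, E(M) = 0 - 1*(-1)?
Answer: -531/4 ≈ -132.75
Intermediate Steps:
E(M) = 1 (E(M) = 0 + 1 = 1)
I(j, q) = -¼ (I(j, q) = (⅛)*(-2) = -¼)
o(A) = 6
-12*((I(-3, E(-5)) - 2)² + o(6)) = -12*((-¼ - 2)² + 6) = -12*((-9/4)² + 6) = -12*(81/16 + 6) = -12*177/16 = -531/4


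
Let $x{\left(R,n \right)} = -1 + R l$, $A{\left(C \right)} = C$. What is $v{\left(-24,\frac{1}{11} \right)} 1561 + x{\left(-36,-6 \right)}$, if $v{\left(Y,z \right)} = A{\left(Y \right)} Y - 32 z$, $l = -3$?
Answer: $\frac{9841721}{11} \approx 8.947 \cdot 10^{5}$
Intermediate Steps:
$v{\left(Y,z \right)} = Y^{2} - 32 z$ ($v{\left(Y,z \right)} = Y Y - 32 z = Y^{2} - 32 z$)
$x{\left(R,n \right)} = -1 - 3 R$ ($x{\left(R,n \right)} = -1 + R \left(-3\right) = -1 - 3 R$)
$v{\left(-24,\frac{1}{11} \right)} 1561 + x{\left(-36,-6 \right)} = \left(\left(-24\right)^{2} - \frac{32}{11}\right) 1561 - -107 = \left(576 - \frac{32}{11}\right) 1561 + \left(-1 + 108\right) = \left(576 - \frac{32}{11}\right) 1561 + 107 = \frac{6304}{11} \cdot 1561 + 107 = \frac{9840544}{11} + 107 = \frac{9841721}{11}$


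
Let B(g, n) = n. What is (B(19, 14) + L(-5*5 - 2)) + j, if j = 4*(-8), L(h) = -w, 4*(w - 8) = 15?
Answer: -119/4 ≈ -29.750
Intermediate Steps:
w = 47/4 (w = 8 + (¼)*15 = 8 + 15/4 = 47/4 ≈ 11.750)
L(h) = -47/4 (L(h) = -1*47/4 = -47/4)
j = -32
(B(19, 14) + L(-5*5 - 2)) + j = (14 - 47/4) - 32 = 9/4 - 32 = -119/4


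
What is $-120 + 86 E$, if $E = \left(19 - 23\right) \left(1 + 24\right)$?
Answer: $-8720$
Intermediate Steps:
$E = -100$ ($E = \left(-4\right) 25 = -100$)
$-120 + 86 E = -120 + 86 \left(-100\right) = -120 - 8600 = -8720$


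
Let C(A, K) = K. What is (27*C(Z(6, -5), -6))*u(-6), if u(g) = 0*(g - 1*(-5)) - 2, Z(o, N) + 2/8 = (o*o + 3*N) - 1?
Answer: 324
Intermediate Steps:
Z(o, N) = -5/4 + o² + 3*N (Z(o, N) = -¼ + ((o*o + 3*N) - 1) = -¼ + ((o² + 3*N) - 1) = -¼ + (-1 + o² + 3*N) = -5/4 + o² + 3*N)
u(g) = -2 (u(g) = 0*(g + 5) - 2 = 0*(5 + g) - 2 = 0 - 2 = -2)
(27*C(Z(6, -5), -6))*u(-6) = (27*(-6))*(-2) = -162*(-2) = 324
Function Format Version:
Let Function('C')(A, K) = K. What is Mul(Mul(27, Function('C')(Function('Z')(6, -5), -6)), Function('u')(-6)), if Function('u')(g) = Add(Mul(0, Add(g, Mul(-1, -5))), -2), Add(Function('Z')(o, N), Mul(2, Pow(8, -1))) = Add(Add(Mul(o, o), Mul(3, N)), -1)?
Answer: 324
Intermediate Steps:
Function('Z')(o, N) = Add(Rational(-5, 4), Pow(o, 2), Mul(3, N)) (Function('Z')(o, N) = Add(Rational(-1, 4), Add(Add(Mul(o, o), Mul(3, N)), -1)) = Add(Rational(-1, 4), Add(Add(Pow(o, 2), Mul(3, N)), -1)) = Add(Rational(-1, 4), Add(-1, Pow(o, 2), Mul(3, N))) = Add(Rational(-5, 4), Pow(o, 2), Mul(3, N)))
Function('u')(g) = -2 (Function('u')(g) = Add(Mul(0, Add(g, 5)), -2) = Add(Mul(0, Add(5, g)), -2) = Add(0, -2) = -2)
Mul(Mul(27, Function('C')(Function('Z')(6, -5), -6)), Function('u')(-6)) = Mul(Mul(27, -6), -2) = Mul(-162, -2) = 324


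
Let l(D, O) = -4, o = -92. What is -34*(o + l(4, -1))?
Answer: 3264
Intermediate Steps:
-34*(o + l(4, -1)) = -34*(-92 - 4) = -34*(-96) = 3264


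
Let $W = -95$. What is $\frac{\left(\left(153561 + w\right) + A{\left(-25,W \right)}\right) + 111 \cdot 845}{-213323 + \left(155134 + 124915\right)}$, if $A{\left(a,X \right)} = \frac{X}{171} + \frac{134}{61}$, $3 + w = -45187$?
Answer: $\frac{110990035}{36632574} \approx 3.0298$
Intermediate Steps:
$w = -45190$ ($w = -3 - 45187 = -45190$)
$A{\left(a,X \right)} = \frac{134}{61} + \frac{X}{171}$ ($A{\left(a,X \right)} = X \frac{1}{171} + 134 \cdot \frac{1}{61} = \frac{X}{171} + \frac{134}{61} = \frac{134}{61} + \frac{X}{171}$)
$\frac{\left(\left(153561 + w\right) + A{\left(-25,W \right)}\right) + 111 \cdot 845}{-213323 + \left(155134 + 124915\right)} = \frac{\left(\left(153561 - 45190\right) + \left(\frac{134}{61} + \frac{1}{171} \left(-95\right)\right)\right) + 111 \cdot 845}{-213323 + \left(155134 + 124915\right)} = \frac{\left(108371 + \left(\frac{134}{61} - \frac{5}{9}\right)\right) + 93795}{-213323 + 280049} = \frac{\left(108371 + \frac{901}{549}\right) + 93795}{66726} = \left(\frac{59496580}{549} + 93795\right) \frac{1}{66726} = \frac{110990035}{549} \cdot \frac{1}{66726} = \frac{110990035}{36632574}$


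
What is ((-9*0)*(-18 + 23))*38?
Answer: 0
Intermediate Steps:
((-9*0)*(-18 + 23))*38 = (0*5)*38 = 0*38 = 0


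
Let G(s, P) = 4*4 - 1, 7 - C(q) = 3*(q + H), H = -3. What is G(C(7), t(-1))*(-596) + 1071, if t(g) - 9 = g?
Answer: -7869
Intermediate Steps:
t(g) = 9 + g
C(q) = 16 - 3*q (C(q) = 7 - 3*(q - 3) = 7 - 3*(-3 + q) = 7 - (-9 + 3*q) = 7 + (9 - 3*q) = 16 - 3*q)
G(s, P) = 15 (G(s, P) = 16 - 1 = 15)
G(C(7), t(-1))*(-596) + 1071 = 15*(-596) + 1071 = -8940 + 1071 = -7869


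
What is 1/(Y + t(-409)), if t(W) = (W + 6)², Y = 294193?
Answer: 1/456602 ≈ 2.1901e-6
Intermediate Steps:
t(W) = (6 + W)²
1/(Y + t(-409)) = 1/(294193 + (6 - 409)²) = 1/(294193 + (-403)²) = 1/(294193 + 162409) = 1/456602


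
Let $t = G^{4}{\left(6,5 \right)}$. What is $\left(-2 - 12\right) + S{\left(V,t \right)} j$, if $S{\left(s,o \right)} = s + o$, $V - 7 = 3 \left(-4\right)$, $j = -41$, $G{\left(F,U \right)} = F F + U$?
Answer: $-115856010$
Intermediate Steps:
$G{\left(F,U \right)} = U + F^{2}$ ($G{\left(F,U \right)} = F^{2} + U = U + F^{2}$)
$V = -5$ ($V = 7 + 3 \left(-4\right) = 7 - 12 = -5$)
$t = 2825761$ ($t = \left(5 + 6^{2}\right)^{4} = \left(5 + 36\right)^{4} = 41^{4} = 2825761$)
$S{\left(s,o \right)} = o + s$
$\left(-2 - 12\right) + S{\left(V,t \right)} j = \left(-2 - 12\right) + \left(2825761 - 5\right) \left(-41\right) = \left(-2 - 12\right) + 2825756 \left(-41\right) = -14 - 115855996 = -115856010$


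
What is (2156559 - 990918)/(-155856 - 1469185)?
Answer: -1165641/1625041 ≈ -0.71730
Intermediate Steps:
(2156559 - 990918)/(-155856 - 1469185) = 1165641/(-1625041) = 1165641*(-1/1625041) = -1165641/1625041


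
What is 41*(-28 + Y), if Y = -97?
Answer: -5125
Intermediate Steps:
41*(-28 + Y) = 41*(-28 - 97) = 41*(-125) = -5125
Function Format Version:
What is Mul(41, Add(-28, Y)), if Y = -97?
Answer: -5125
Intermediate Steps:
Mul(41, Add(-28, Y)) = Mul(41, Add(-28, -97)) = Mul(41, -125) = -5125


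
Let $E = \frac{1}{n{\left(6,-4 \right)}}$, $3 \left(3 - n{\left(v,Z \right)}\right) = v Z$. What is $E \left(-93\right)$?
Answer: $- \frac{93}{11} \approx -8.4545$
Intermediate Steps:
$n{\left(v,Z \right)} = 3 - \frac{Z v}{3}$ ($n{\left(v,Z \right)} = 3 - \frac{v Z}{3} = 3 - \frac{Z v}{3}$)
$E = \frac{1}{11}$ ($E = \frac{1}{3 - \left(- \frac{4}{3}\right) 6} = \frac{1}{3 + 8} = \frac{1}{11} \approx 0.090909$)
$E \left(-93\right) = \frac{1}{11} \left(-93\right) = - \frac{93}{11}$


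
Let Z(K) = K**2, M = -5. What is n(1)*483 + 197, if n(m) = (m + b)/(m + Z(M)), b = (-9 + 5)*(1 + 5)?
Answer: -5987/26 ≈ -230.27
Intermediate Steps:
b = -24 (b = -4*6 = -24)
n(m) = (-24 + m)/(25 + m) (n(m) = (m - 24)/(m + (-5)**2) = (-24 + m)/(m + 25) = (-24 + m)/(25 + m))
n(1)*483 + 197 = ((-24 + 1)/(25 + 1))*483 + 197 = (-23/26)*483 + 197 = ((1/26)*(-23))*483 + 197 = -23/26*483 + 197 = -11109/26 + 197 = -5987/26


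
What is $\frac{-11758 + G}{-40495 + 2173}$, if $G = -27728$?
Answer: $\frac{6581}{6387} \approx 1.0304$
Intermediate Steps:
$\frac{-11758 + G}{-40495 + 2173} = \frac{-11758 - 27728}{-40495 + 2173} = - \frac{39486}{-38322} = \left(-39486\right) \left(- \frac{1}{38322}\right) = \frac{6581}{6387}$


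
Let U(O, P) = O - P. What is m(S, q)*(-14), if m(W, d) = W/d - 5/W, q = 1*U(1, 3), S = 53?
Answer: 19733/53 ≈ 372.32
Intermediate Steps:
q = -2 (q = 1*(1 - 1*3) = 1*(1 - 3) = 1*(-2) = -2)
m(W, d) = -5/W + W/d
m(S, q)*(-14) = (-5/53 + 53/(-2))*(-14) = (-5*1/53 + 53*(-½))*(-14) = (-5/53 - 53/2)*(-14) = -2819/106*(-14) = 19733/53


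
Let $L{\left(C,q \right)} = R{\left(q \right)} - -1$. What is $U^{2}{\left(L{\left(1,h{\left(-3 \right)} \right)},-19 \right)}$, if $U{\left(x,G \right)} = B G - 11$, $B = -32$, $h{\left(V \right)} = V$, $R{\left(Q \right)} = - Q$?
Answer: $356409$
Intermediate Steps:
$L{\left(C,q \right)} = 1 - q$ ($L{\left(C,q \right)} = - q - -1 = - q + 1 = 1 - q$)
$U{\left(x,G \right)} = -11 - 32 G$ ($U{\left(x,G \right)} = - 32 G - 11 = -11 - 32 G$)
$U^{2}{\left(L{\left(1,h{\left(-3 \right)} \right)},-19 \right)} = \left(-11 - -608\right)^{2} = \left(-11 + 608\right)^{2} = 597^{2} = 356409$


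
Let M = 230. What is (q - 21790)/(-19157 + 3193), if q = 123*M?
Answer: -125/307 ≈ -0.40717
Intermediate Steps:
q = 28290 (q = 123*230 = 28290)
(q - 21790)/(-19157 + 3193) = (28290 - 21790)/(-19157 + 3193) = 6500/(-15964) = 6500*(-1/15964) = -125/307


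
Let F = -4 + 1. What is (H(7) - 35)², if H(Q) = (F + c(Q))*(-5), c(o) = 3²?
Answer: 4225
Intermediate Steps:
F = -3
c(o) = 9
H(Q) = -30 (H(Q) = (-3 + 9)*(-5) = 6*(-5) = -30)
(H(7) - 35)² = (-30 - 35)² = (-65)² = 4225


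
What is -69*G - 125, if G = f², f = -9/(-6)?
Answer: -1121/4 ≈ -280.25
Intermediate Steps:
f = 3/2 (f = -9*(-⅙) = 3/2 ≈ 1.5000)
G = 9/4 (G = (3/2)² = 9/4 ≈ 2.2500)
-69*G - 125 = -69*9/4 - 125 = -621/4 - 125 = -1121/4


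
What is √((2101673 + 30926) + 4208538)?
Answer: √6341137 ≈ 2518.2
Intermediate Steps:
√((2101673 + 30926) + 4208538) = √(2132599 + 4208538) = √6341137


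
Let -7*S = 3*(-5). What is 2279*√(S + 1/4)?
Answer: 2279*√469/14 ≈ 3525.4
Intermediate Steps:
S = 15/7 (S = -3*(-5)/7 = -⅐*(-15) = 15/7 ≈ 2.1429)
2279*√(S + 1/4) = 2279*√(15/7 + 1/4) = 2279*√(15/7 + ¼) = 2279*√(67/28) = 2279*(√469/14) = 2279*√469/14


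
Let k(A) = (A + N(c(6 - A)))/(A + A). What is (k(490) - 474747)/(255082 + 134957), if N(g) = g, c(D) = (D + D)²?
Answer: -232157273/191119110 ≈ -1.2147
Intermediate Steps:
c(D) = 4*D² (c(D) = (2*D)² = 4*D²)
k(A) = (A + 4*(6 - A)²)/(2*A) (k(A) = (A + 4*(6 - A)²)/(A + A) = (A + 4*(6 - A)²)/((2*A)) = (A + 4*(6 - A)²)*(1/(2*A)) = (A + 4*(6 - A)²)/(2*A))
(k(490) - 474747)/(255082 + 134957) = ((½)*(490 + 4*(-6 + 490)²)/490 - 474747)/(255082 + 134957) = ((½)*(1/490)*(490 + 4*484²) - 474747)/390039 = ((½)*(1/490)*(490 + 4*234256) - 474747)*(1/390039) = ((½)*(1/490)*(490 + 937024) - 474747)*(1/390039) = ((½)*(1/490)*937514 - 474747)*(1/390039) = (468757/490 - 474747)*(1/390039) = -232157273/490*1/390039 = -232157273/191119110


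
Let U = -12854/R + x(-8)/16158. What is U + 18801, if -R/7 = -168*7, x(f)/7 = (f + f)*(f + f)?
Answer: 69460500063/3694796 ≈ 18800.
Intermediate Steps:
x(f) = 28*f² (x(f) = 7*((f + f)*(f + f)) = 7*((2*f)*(2*f)) = 7*(4*f²) = 28*f²)
R = 8232 (R = -(-1176)*7 = -7*(-1176) = 8232)
U = -5359533/3694796 (U = -12854/8232 + (28*(-8)²)/16158 = -12854*1/8232 + (28*64)*(1/16158) = -6427/4116 + 1792*(1/16158) = -6427/4116 + 896/8079 = -5359533/3694796 ≈ -1.4506)
U + 18801 = -5359533/3694796 + 18801 = 69460500063/3694796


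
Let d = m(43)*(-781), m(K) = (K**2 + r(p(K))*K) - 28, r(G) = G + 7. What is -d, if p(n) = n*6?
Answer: 10321696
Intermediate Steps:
p(n) = 6*n
r(G) = 7 + G
m(K) = -28 + K**2 + K*(7 + 6*K) (m(K) = (K**2 + (7 + 6*K)*K) - 28 = (K**2 + K*(7 + 6*K)) - 28 = -28 + K**2 + K*(7 + 6*K))
d = -10321696 (d = (-28 + 7*43 + 7*43**2)*(-781) = (-28 + 301 + 7*1849)*(-781) = (-28 + 301 + 12943)*(-781) = 13216*(-781) = -10321696)
-d = -1*(-10321696) = 10321696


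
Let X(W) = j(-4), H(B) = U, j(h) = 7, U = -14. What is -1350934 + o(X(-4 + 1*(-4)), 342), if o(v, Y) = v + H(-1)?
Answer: -1350941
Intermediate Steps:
H(B) = -14
X(W) = 7
o(v, Y) = -14 + v (o(v, Y) = v - 14 = -14 + v)
-1350934 + o(X(-4 + 1*(-4)), 342) = -1350934 + (-14 + 7) = -1350934 - 7 = -1350941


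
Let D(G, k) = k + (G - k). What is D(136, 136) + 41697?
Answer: 41833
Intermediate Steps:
D(G, k) = G
D(136, 136) + 41697 = 136 + 41697 = 41833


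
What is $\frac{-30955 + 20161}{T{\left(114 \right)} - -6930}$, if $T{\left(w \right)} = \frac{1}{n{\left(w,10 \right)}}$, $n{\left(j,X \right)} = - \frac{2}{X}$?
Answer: $- \frac{10794}{6925} \approx -1.5587$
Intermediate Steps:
$T{\left(w \right)} = -5$ ($T{\left(w \right)} = \frac{1}{\left(-2\right) \frac{1}{10}} = \frac{1}{- \frac{1}{5}} = -5$)
$\frac{-30955 + 20161}{T{\left(114 \right)} - -6930} = \frac{-30955 + 20161}{-5 - -6930} = - \frac{10794}{-5 + 6930} = - \frac{10794}{6925}$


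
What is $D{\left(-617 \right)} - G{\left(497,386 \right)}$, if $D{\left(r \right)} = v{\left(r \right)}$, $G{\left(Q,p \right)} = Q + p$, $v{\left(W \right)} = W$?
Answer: $-1500$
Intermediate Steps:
$D{\left(r \right)} = r$
$D{\left(-617 \right)} - G{\left(497,386 \right)} = -617 - \left(497 + 386\right) = -617 - 883 = -1500$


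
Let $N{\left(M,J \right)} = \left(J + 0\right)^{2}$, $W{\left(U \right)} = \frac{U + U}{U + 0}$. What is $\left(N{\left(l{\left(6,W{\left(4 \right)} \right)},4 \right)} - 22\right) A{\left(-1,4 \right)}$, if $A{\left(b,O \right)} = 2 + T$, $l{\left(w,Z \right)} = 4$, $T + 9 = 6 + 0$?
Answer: $6$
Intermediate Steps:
$W{\left(U \right)} = 2$ ($W{\left(U \right)} = \frac{2 U}{U} = 2$)
$T = -3$ ($T = -9 + \left(6 + 0\right) = -9 + 6 = -3$)
$A{\left(b,O \right)} = -1$ ($A{\left(b,O \right)} = 2 - 3 = -1$)
$N{\left(M,J \right)} = J^{2}$
$\left(N{\left(l{\left(6,W{\left(4 \right)} \right)},4 \right)} - 22\right) A{\left(-1,4 \right)} = \left(4^{2} - 22\right) \left(-1\right) = \left(16 - 22\right) \left(-1\right) = \left(-6\right) \left(-1\right) = 6$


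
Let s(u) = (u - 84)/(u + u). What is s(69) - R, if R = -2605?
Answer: 119825/46 ≈ 2604.9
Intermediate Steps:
s(u) = (-84 + u)/(2*u) (s(u) = (-84 + u)/((2*u)) = (-84 + u)*(1/(2*u)) = (-84 + u)/(2*u))
s(69) - R = (1/2)*(-84 + 69)/69 - 1*(-2605) = (1/2)*(1/69)*(-15) + 2605 = -5/46 + 2605 = 119825/46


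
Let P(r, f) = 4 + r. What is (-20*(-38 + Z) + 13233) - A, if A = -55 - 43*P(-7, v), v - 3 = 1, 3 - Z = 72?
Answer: 15299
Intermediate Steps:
Z = -69 (Z = 3 - 1*72 = 3 - 72 = -69)
v = 4 (v = 3 + 1 = 4)
A = 74 (A = -55 - 43*(4 - 7) = -55 - 43*(-3) = -55 + 129 = 74)
(-20*(-38 + Z) + 13233) - A = (-20*(-38 - 69) + 13233) - 1*74 = (-20*(-107) + 13233) - 74 = (2140 + 13233) - 74 = 15373 - 74 = 15299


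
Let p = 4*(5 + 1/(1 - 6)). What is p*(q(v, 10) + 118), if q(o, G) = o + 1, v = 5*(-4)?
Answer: 9504/5 ≈ 1900.8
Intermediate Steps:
v = -20
p = 96/5 (p = 4*(5 + 1/(-5)) = 4*(5 - ⅕) = 4*(24/5) = 96/5 ≈ 19.200)
q(o, G) = 1 + o
p*(q(v, 10) + 118) = 96*((1 - 20) + 118)/5 = 96*(-19 + 118)/5 = (96/5)*99 = 9504/5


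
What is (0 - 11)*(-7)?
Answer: 77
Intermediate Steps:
(0 - 11)*(-7) = -11*(-7) = 77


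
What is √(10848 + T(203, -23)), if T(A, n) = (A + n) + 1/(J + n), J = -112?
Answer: √22331685/45 ≈ 105.01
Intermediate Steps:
T(A, n) = A + n + 1/(-112 + n) (T(A, n) = (A + n) + 1/(-112 + n) = A + n + 1/(-112 + n))
√(10848 + T(203, -23)) = √(10848 + (1 + (-23)² - 112*203 - 112*(-23) + 203*(-23))/(-112 - 23)) = √(10848 + (1 + 529 - 22736 + 2576 - 4669)/(-135)) = √(10848 - 1/135*(-24299)) = √(10848 + 24299/135) = √(1488779/135) = √22331685/45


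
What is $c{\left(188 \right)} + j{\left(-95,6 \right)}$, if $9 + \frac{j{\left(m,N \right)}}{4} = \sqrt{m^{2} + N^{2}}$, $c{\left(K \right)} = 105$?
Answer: $69 + 4 \sqrt{9061} \approx 449.76$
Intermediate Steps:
$j{\left(m,N \right)} = -36 + 4 \sqrt{N^{2} + m^{2}}$ ($j{\left(m,N \right)} = -36 + 4 \sqrt{m^{2} + N^{2}} = -36 + 4 \sqrt{N^{2} + m^{2}}$)
$c{\left(188 \right)} + j{\left(-95,6 \right)} = 105 - \left(36 - 4 \sqrt{6^{2} + \left(-95\right)^{2}}\right) = 105 - \left(36 - 4 \sqrt{36 + 9025}\right) = 105 - \left(36 - 4 \sqrt{9061}\right) = 69 + 4 \sqrt{9061}$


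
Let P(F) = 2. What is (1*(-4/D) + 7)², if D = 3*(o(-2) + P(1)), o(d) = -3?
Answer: 625/9 ≈ 69.444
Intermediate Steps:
D = -3 (D = 3*(-3 + 2) = 3*(-1) = -3)
(1*(-4/D) + 7)² = (1*(-4/(-3)) + 7)² = (1*(-4*(-⅓)) + 7)² = (1*(4/3) + 7)² = (4/3 + 7)² = (25/3)² = 625/9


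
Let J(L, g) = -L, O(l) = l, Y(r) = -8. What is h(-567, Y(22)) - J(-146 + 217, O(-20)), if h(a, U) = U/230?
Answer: 8161/115 ≈ 70.965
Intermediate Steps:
h(a, U) = U/230 (h(a, U) = U*(1/230) = U/230)
h(-567, Y(22)) - J(-146 + 217, O(-20)) = (1/230)*(-8) - (-1)*(-146 + 217) = -4/115 - (-1)*71 = -4/115 - 1*(-71) = -4/115 + 71 = 8161/115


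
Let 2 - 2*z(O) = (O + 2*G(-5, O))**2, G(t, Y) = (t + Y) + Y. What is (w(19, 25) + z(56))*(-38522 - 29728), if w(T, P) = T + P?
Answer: 2484641250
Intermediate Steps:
G(t, Y) = t + 2*Y (G(t, Y) = (Y + t) + Y = t + 2*Y)
w(T, P) = P + T
z(O) = 1 - (-10 + 5*O)**2/2 (z(O) = 1 - (O + 2*(-5 + 2*O))**2/2 = 1 - (O + (-10 + 4*O))**2/2 = 1 - (-10 + 5*O)**2/2)
(w(19, 25) + z(56))*(-38522 - 29728) = ((25 + 19) + (1 - 25*(-2 + 56)**2/2))*(-38522 - 29728) = (44 + (1 - 25/2*54**2))*(-68250) = (44 + (1 - 25/2*2916))*(-68250) = (44 + (1 - 36450))*(-68250) = (44 - 36449)*(-68250) = -36405*(-68250) = 2484641250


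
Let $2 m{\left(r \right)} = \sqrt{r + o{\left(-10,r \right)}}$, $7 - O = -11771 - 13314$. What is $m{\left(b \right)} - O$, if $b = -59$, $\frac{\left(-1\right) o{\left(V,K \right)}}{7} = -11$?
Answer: $-25092 + \frac{3 \sqrt{2}}{2} \approx -25090.0$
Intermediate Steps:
$o{\left(V,K \right)} = 77$ ($o{\left(V,K \right)} = \left(-7\right) \left(-11\right) = 77$)
$O = 25092$ ($O = 7 - \left(-11771 - 13314\right) = 7 - -25085 = 7 + 25085 = 25092$)
$m{\left(r \right)} = \frac{\sqrt{77 + r}}{2}$ ($m{\left(r \right)} = \frac{\sqrt{r + 77}}{2} = \frac{\sqrt{77 + r}}{2}$)
$m{\left(b \right)} - O = \frac{\sqrt{77 - 59}}{2} - 25092 = \frac{\sqrt{18}}{2} - 25092 = \frac{3 \sqrt{2}}{2} - 25092 = -25092 + \frac{3 \sqrt{2}}{2}$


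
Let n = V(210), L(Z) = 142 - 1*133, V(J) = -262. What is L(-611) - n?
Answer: 271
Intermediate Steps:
L(Z) = 9 (L(Z) = 142 - 133 = 9)
n = -262
L(-611) - n = 9 - 1*(-262) = 9 + 262 = 271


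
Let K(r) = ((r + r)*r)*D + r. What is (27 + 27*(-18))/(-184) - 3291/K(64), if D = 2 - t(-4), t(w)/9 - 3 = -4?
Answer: 5098155/2074048 ≈ 2.4581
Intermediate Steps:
t(w) = -9 (t(w) = 27 + 9*(-4) = 27 - 36 = -9)
D = 11 (D = 2 - 1*(-9) = 2 + 9 = 11)
K(r) = r + 22*r² (K(r) = ((r + r)*r)*11 + r = ((2*r)*r)*11 + r = (2*r²)*11 + r = 22*r² + r = r + 22*r²)
(27 + 27*(-18))/(-184) - 3291/K(64) = (27 + 27*(-18))/(-184) - 3291*1/(64*(1 + 22*64)) = (27 - 486)*(-1/184) - 3291*1/(64*(1 + 1408)) = -459*(-1/184) - 3291/(64*1409) = 459/184 - 3291/90176 = 5098155/2074048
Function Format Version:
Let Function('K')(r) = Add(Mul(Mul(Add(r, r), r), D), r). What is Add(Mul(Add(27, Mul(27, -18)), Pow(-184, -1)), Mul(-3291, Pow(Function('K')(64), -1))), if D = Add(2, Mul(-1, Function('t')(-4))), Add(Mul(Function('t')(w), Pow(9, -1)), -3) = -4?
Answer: Rational(5098155, 2074048) ≈ 2.4581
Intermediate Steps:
Function('t')(w) = -9 (Function('t')(w) = Add(27, Mul(9, -4)) = Add(27, -36) = -9)
D = 11 (D = Add(2, Mul(-1, -9)) = Add(2, 9) = 11)
Function('K')(r) = Add(r, Mul(22, Pow(r, 2))) (Function('K')(r) = Add(Mul(Mul(Add(r, r), r), 11), r) = Add(Mul(Mul(Mul(2, r), r), 11), r) = Add(Mul(Mul(2, Pow(r, 2)), 11), r) = Add(Mul(22, Pow(r, 2)), r) = Add(r, Mul(22, Pow(r, 2))))
Add(Mul(Add(27, Mul(27, -18)), Pow(-184, -1)), Mul(-3291, Pow(Function('K')(64), -1))) = Add(Mul(Add(27, Mul(27, -18)), Pow(-184, -1)), Mul(-3291, Pow(Mul(64, Add(1, Mul(22, 64))), -1))) = Add(Mul(Add(27, -486), Rational(-1, 184)), Mul(-3291, Pow(Mul(64, Add(1, 1408)), -1))) = Add(Mul(-459, Rational(-1, 184)), Mul(-3291, Pow(Mul(64, 1409), -1))) = Add(Rational(459, 184), Mul(-3291, Pow(90176, -1))) = Add(Rational(459, 184), Mul(-3291, Rational(1, 90176))) = Add(Rational(459, 184), Rational(-3291, 90176)) = Rational(5098155, 2074048)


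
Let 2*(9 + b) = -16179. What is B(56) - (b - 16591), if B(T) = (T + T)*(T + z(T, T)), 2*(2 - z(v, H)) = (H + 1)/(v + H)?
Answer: 31157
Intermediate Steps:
b = -16197/2 (b = -9 + (1/2)*(-16179) = -9 - 16179/2 = -16197/2 ≈ -8098.5)
z(v, H) = 2 - (1 + H)/(2*(H + v)) (z(v, H) = 2 - (H + 1)/(2*(v + H)) = 2 - (1 + H)/(2*(H + v)))
B(T) = 2*T*(T + (-1 + 7*T)/(4*T)) (B(T) = (T + T)*(T + (-1 + 3*T + 4*T)/(2*(T + T))) = (2*T)*(T + (-1 + 7*T)/(2*((2*T)))) = (2*T)*(T + (1/(2*T))*(-1 + 7*T)/2) = (2*T)*(T + (-1 + 7*T)/(4*T)) = 2*T*(T + (-1 + 7*T)/(4*T)))
B(56) - (b - 16591) = (-1/2 + 2*56**2 + (7/2)*56) - (-16197/2 - 16591) = (-1/2 + 2*3136 + 196) - 1*(-49379/2) = (-1/2 + 6272 + 196) + 49379/2 = 12935/2 + 49379/2 = 31157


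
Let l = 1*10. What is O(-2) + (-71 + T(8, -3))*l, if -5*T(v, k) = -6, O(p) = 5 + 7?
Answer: -686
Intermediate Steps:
O(p) = 12
T(v, k) = 6/5 (T(v, k) = -⅕*(-6) = 6/5)
l = 10
O(-2) + (-71 + T(8, -3))*l = 12 + (-71 + 6/5)*10 = 12 - 349/5*10 = 12 - 698 = -686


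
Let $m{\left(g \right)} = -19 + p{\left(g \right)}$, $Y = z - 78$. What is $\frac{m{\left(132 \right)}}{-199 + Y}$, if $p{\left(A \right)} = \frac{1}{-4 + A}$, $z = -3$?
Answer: $\frac{2431}{35840} \approx 0.067829$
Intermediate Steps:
$Y = -81$ ($Y = -3 - 78 = -81$)
$m{\left(g \right)} = -19 + \frac{1}{-4 + g}$
$\frac{m{\left(132 \right)}}{-199 + Y} = \frac{\frac{1}{-4 + 132} \left(77 - 2508\right)}{-199 - 81} = \frac{\frac{1}{128} \left(77 - 2508\right)}{-280} = - \frac{\frac{1}{128} \left(-2431\right)}{280} = \left(- \frac{1}{280}\right) \left(- \frac{2431}{128}\right) = \frac{2431}{35840}$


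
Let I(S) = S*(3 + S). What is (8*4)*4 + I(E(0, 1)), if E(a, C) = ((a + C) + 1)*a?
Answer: 128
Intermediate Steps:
E(a, C) = a*(1 + C + a) (E(a, C) = ((C + a) + 1)*a = (1 + C + a)*a = a*(1 + C + a))
(8*4)*4 + I(E(0, 1)) = (8*4)*4 + (0*(1 + 1 + 0))*(3 + 0*(1 + 1 + 0)) = 32*4 + (0*2)*(3 + 0*2) = 128 + 0*(3 + 0) = 128 + 0*3 = 128 + 0 = 128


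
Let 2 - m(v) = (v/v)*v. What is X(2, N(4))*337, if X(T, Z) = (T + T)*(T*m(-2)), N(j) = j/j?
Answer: 10784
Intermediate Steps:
N(j) = 1
m(v) = 2 - v (m(v) = 2 - v/v*v = 2 - v)
X(T, Z) = 8*T² (X(T, Z) = (T + T)*(T*(2 - 1*(-2))) = (2*T)*(T*(2 + 2)) = (2*T)*(T*4) = (2*T)*(4*T) = 8*T²)
X(2, N(4))*337 = (8*2²)*337 = (8*4)*337 = 32*337 = 10784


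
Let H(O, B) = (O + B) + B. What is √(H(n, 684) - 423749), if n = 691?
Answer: I*√421690 ≈ 649.38*I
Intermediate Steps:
H(O, B) = O + 2*B (H(O, B) = (B + O) + B = O + 2*B)
√(H(n, 684) - 423749) = √((691 + 2*684) - 423749) = √((691 + 1368) - 423749) = √(2059 - 423749) = √(-421690) = I*√421690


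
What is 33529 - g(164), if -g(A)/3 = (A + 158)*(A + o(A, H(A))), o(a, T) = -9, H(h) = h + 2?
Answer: 183259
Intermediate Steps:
H(h) = 2 + h
g(A) = -3*(-9 + A)*(158 + A) (g(A) = -3*(A + 158)*(A - 9) = -3*(158 + A)*(-9 + A) = -3*(-9 + A)*(158 + A))
33529 - g(164) = 33529 - (4266 - 447*164 - 3*164**2) = 33529 - (4266 - 73308 - 3*26896) = 33529 - (4266 - 73308 - 80688) = 33529 - 1*(-149730) = 33529 + 149730 = 183259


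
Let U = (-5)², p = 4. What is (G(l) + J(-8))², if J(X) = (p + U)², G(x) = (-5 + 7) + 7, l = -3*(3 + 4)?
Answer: 722500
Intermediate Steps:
U = 25
l = -21 (l = -3*7 = -21)
G(x) = 9 (G(x) = 2 + 7 = 9)
J(X) = 841 (J(X) = (4 + 25)² = 29² = 841)
(G(l) + J(-8))² = (9 + 841)² = 850² = 722500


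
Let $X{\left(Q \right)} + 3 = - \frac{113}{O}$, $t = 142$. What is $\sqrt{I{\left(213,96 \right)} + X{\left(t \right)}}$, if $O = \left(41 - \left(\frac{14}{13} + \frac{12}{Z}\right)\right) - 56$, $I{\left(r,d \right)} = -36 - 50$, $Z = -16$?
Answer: $\frac{i \sqrt{51850429}}{797} \approx 9.0348 i$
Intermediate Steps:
$I{\left(r,d \right)} = -86$ ($I{\left(r,d \right)} = -36 - 50 = -86$)
$O = - \frac{797}{52}$ ($O = \left(41 - \left(- \frac{3}{4} + \frac{14}{13}\right)\right) - 56 = \left(41 - \frac{17}{52}\right) - 56 = \frac{2115}{52} - 56 = - \frac{797}{52} \approx -15.327$)
$X{\left(Q \right)} = \frac{3485}{797}$ ($X{\left(Q \right)} = -3 - \frac{113}{- \frac{797}{52}} = -3 - - \frac{5876}{797} = -3 + \frac{5876}{797} = \frac{3485}{797}$)
$\sqrt{I{\left(213,96 \right)} + X{\left(t \right)}} = \sqrt{-86 + \frac{3485}{797}} = \sqrt{- \frac{65057}{797}} = \frac{i \sqrt{51850429}}{797}$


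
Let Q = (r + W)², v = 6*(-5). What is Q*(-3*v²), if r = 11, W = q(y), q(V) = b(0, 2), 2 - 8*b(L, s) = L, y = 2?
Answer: -1366875/4 ≈ -3.4172e+5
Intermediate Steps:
b(L, s) = ¼ - L/8
q(V) = ¼ (q(V) = ¼ - ⅛*0 = ¼ + 0 = ¼)
v = -30
W = ¼ ≈ 0.25000
Q = 2025/16 (Q = (11 + ¼)² = (45/4)² = 2025/16 ≈ 126.56)
Q*(-3*v²) = 2025*(-3*(-30)²)/16 = 2025*(-3*900)/16 = (2025/16)*(-2700) = -1366875/4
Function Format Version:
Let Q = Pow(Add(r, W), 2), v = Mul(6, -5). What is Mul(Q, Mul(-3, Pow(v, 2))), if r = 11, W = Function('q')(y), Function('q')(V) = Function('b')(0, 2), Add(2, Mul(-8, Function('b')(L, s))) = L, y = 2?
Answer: Rational(-1366875, 4) ≈ -3.4172e+5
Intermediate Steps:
Function('b')(L, s) = Add(Rational(1, 4), Mul(Rational(-1, 8), L))
Function('q')(V) = Rational(1, 4) (Function('q')(V) = Add(Rational(1, 4), Mul(Rational(-1, 8), 0)) = Add(Rational(1, 4), 0) = Rational(1, 4))
v = -30
W = Rational(1, 4) ≈ 0.25000
Q = Rational(2025, 16) (Q = Pow(Add(11, Rational(1, 4)), 2) = Pow(Rational(45, 4), 2) = Rational(2025, 16) ≈ 126.56)
Mul(Q, Mul(-3, Pow(v, 2))) = Mul(Rational(2025, 16), Mul(-3, Pow(-30, 2))) = Mul(Rational(2025, 16), Mul(-3, 900)) = Mul(Rational(2025, 16), -2700) = Rational(-1366875, 4)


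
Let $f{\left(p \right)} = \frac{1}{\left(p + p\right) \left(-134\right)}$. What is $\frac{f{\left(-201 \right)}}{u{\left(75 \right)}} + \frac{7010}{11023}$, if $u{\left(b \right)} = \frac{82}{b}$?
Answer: $\frac{10321743495}{16230177016} \approx 0.63596$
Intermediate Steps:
$f{\left(p \right)} = - \frac{1}{268 p}$ ($f{\left(p \right)} = \frac{1}{2 p} \left(- \frac{1}{134}\right) = - \frac{1}{268 p}$)
$\frac{f{\left(-201 \right)}}{u{\left(75 \right)}} + \frac{7010}{11023} = \frac{\left(- \frac{1}{268}\right) \frac{1}{-201}}{82 \cdot \frac{1}{75}} + \frac{7010}{11023} = \frac{\left(- \frac{1}{268}\right) \left(- \frac{1}{201}\right)}{82 \cdot \frac{1}{75}} + 7010 \cdot \frac{1}{11023} = \frac{1}{53868 \cdot \frac{82}{75}} + \frac{7010}{11023} = \frac{1}{53868} \cdot \frac{75}{82} + \frac{7010}{11023} = \frac{25}{1472392} + \frac{7010}{11023} = \frac{10321743495}{16230177016}$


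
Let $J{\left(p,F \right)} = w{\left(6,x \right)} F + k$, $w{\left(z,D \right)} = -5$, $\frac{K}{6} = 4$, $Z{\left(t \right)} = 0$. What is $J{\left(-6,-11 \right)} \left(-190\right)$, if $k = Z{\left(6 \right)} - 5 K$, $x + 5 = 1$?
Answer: $12350$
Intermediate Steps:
$x = -4$ ($x = -5 + 1 = -4$)
$K = 24$ ($K = 6 \cdot 4 = 24$)
$k = -120$ ($k = 0 - 120 = -120$)
$J{\left(p,F \right)} = -120 - 5 F$ ($J{\left(p,F \right)} = - 5 F - 120 = -120 - 5 F$)
$J{\left(-6,-11 \right)} \left(-190\right) = \left(-120 - -55\right) \left(-190\right) = \left(-120 + 55\right) \left(-190\right) = \left(-65\right) \left(-190\right) = 12350$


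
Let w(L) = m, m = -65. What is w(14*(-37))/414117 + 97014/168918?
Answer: 142426124/248056083 ≈ 0.57417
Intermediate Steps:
w(L) = -65
w(14*(-37))/414117 + 97014/168918 = -65/414117 + 97014/168918 = -65*1/414117 + 97014*(1/168918) = -65/414117 + 16169/28153 = 142426124/248056083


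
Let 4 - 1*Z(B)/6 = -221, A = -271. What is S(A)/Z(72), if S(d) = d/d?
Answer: 1/1350 ≈ 0.00074074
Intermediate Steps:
Z(B) = 1350 (Z(B) = 24 - 6*(-221) = 24 + 1326 = 1350)
S(d) = 1
S(A)/Z(72) = 1/1350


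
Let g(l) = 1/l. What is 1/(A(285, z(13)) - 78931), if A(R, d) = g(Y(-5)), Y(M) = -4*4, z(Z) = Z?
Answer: -16/1262897 ≈ -1.2669e-5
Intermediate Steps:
Y(M) = -16
A(R, d) = -1/16 (A(R, d) = 1/(-16) = -1/16)
1/(A(285, z(13)) - 78931) = 1/(-1/16 - 78931) = 1/(-1262897/16) = -16/1262897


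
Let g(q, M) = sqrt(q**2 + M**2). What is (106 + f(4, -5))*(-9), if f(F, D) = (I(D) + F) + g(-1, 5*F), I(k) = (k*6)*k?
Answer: -2340 - 9*sqrt(401) ≈ -2520.2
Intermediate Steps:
I(k) = 6*k**2 (I(k) = (6*k)*k = 6*k**2)
g(q, M) = sqrt(M**2 + q**2)
f(F, D) = F + sqrt(1 + 25*F**2) + 6*D**2 (f(F, D) = (6*D**2 + F) + sqrt((5*F)**2 + (-1)**2) = (F + 6*D**2) + sqrt(25*F**2 + 1) = (F + 6*D**2) + sqrt(1 + 25*F**2) = F + sqrt(1 + 25*F**2) + 6*D**2)
(106 + f(4, -5))*(-9) = (106 + (4 + sqrt(1 + 25*4**2) + 6*(-5)**2))*(-9) = (106 + (4 + sqrt(1 + 25*16) + 6*25))*(-9) = (106 + (4 + sqrt(1 + 400) + 150))*(-9) = (106 + (4 + sqrt(401) + 150))*(-9) = (106 + (154 + sqrt(401)))*(-9) = (260 + sqrt(401))*(-9) = -2340 - 9*sqrt(401)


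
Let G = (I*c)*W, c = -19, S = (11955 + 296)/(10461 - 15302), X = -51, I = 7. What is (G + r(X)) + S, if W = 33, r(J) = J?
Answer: -21506291/4841 ≈ -4442.5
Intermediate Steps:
S = -12251/4841 (S = 12251/(-4841) = 12251*(-1/4841) = -12251/4841 ≈ -2.5307)
G = -4389 (G = (7*(-19))*33 = -133*33 = -4389)
(G + r(X)) + S = (-4389 - 51) - 12251/4841 = -4440 - 12251/4841 = -21506291/4841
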